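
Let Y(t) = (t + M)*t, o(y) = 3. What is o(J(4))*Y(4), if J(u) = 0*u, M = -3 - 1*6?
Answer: -60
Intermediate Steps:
M = -9 (M = -3 - 6 = -9)
J(u) = 0
Y(t) = t*(-9 + t) (Y(t) = (t - 9)*t = (-9 + t)*t = t*(-9 + t))
o(J(4))*Y(4) = 3*(4*(-9 + 4)) = 3*(4*(-5)) = 3*(-20) = -60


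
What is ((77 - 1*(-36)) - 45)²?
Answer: 4624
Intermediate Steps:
((77 - 1*(-36)) - 45)² = ((77 + 36) - 45)² = (113 - 45)² = 68² = 4624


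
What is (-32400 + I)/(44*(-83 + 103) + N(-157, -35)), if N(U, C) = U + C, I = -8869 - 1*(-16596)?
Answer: -24673/688 ≈ -35.862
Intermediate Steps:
I = 7727 (I = -8869 + 16596 = 7727)
N(U, C) = C + U
(-32400 + I)/(44*(-83 + 103) + N(-157, -35)) = (-32400 + 7727)/(44*(-83 + 103) + (-35 - 157)) = -24673/(44*20 - 192) = -24673/(880 - 192) = -24673/688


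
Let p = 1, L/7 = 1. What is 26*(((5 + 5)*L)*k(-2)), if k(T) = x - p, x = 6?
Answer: 9100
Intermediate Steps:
L = 7 (L = 7*1 = 7)
k(T) = 5 (k(T) = 6 - 1*1 = 6 - 1 = 5)
26*(((5 + 5)*L)*k(-2)) = 26*(((5 + 5)*7)*5) = 26*((10*7)*5) = 26*(70*5) = 26*350 = 9100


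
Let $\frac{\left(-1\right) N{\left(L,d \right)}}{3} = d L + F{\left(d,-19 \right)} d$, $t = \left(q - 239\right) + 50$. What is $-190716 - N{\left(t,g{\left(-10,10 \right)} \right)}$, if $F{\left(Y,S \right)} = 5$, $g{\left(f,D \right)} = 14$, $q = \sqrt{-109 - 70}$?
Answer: $-198444 + 42 i \sqrt{179} \approx -1.9844 \cdot 10^{5} + 561.92 i$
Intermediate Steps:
$q = i \sqrt{179}$ ($q = \sqrt{-179} = i \sqrt{179} \approx 13.379 i$)
$t = -189 + i \sqrt{179}$ ($t = \left(i \sqrt{179} - 239\right) + 50 = \left(-239 + i \sqrt{179}\right) + 50 = -189 + i \sqrt{179} \approx -189.0 + 13.379 i$)
$N{\left(L,d \right)} = - 15 d - 3 L d$ ($N{\left(L,d \right)} = - 3 \left(d L + 5 d\right) = - 3 \left(L d + 5 d\right) = - 3 \left(5 d + L d\right) = - 15 d - 3 L d$)
$-190716 - N{\left(t,g{\left(-10,10 \right)} \right)} = -190716 - \left(-3\right) 14 \left(5 - \left(189 - i \sqrt{179}\right)\right) = -190716 - \left(-3\right) 14 \left(-184 + i \sqrt{179}\right) = -190716 - \left(7728 - 42 i \sqrt{179}\right) = -198444 + 42 i \sqrt{179}$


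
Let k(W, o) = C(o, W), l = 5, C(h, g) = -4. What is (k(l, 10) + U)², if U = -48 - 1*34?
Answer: 7396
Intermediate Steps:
k(W, o) = -4
U = -82 (U = -48 - 34 = -82)
(k(l, 10) + U)² = (-4 - 82)² = (-86)² = 7396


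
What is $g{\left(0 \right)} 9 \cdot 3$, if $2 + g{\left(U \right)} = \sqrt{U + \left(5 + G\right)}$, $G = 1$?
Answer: $-54 + 27 \sqrt{6} \approx 12.136$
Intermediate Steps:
$g{\left(U \right)} = -2 + \sqrt{6 + U}$ ($g{\left(U \right)} = -2 + \sqrt{U + \left(5 + 1\right)} = -2 + \sqrt{U + 6} = -2 + \sqrt{6 + U}$)
$g{\left(0 \right)} 9 \cdot 3 = \left(-2 + \sqrt{6 + 0}\right) 9 \cdot 3 = \left(-2 + \sqrt{6}\right) 9 \cdot 3 = \left(-18 + 9 \sqrt{6}\right) 3 = -54 + 27 \sqrt{6}$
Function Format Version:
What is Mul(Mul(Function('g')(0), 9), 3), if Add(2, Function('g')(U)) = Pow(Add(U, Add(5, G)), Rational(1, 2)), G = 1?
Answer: Add(-54, Mul(27, Pow(6, Rational(1, 2)))) ≈ 12.136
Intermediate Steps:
Function('g')(U) = Add(-2, Pow(Add(6, U), Rational(1, 2))) (Function('g')(U) = Add(-2, Pow(Add(U, Add(5, 1)), Rational(1, 2))) = Add(-2, Pow(Add(U, 6), Rational(1, 2))) = Add(-2, Pow(Add(6, U), Rational(1, 2))))
Mul(Mul(Function('g')(0), 9), 3) = Mul(Mul(Add(-2, Pow(Add(6, 0), Rational(1, 2))), 9), 3) = Mul(Mul(Add(-2, Pow(6, Rational(1, 2))), 9), 3) = Mul(Add(-18, Mul(9, Pow(6, Rational(1, 2)))), 3) = Add(-54, Mul(27, Pow(6, Rational(1, 2))))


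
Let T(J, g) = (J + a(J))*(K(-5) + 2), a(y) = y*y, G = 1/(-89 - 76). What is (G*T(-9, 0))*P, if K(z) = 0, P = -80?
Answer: 768/11 ≈ 69.818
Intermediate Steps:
G = -1/165 (G = 1/(-165) = -1/165 ≈ -0.0060606)
a(y) = y**2
T(J, g) = 2*J + 2*J**2 (T(J, g) = (J + J**2)*(0 + 2) = (J + J**2)*2 = 2*J + 2*J**2)
(G*T(-9, 0))*P = -2*(-9)*(1 - 9)/165*(-80) = -2*(-9)*(-8)/165*(-80) = -1/165*144*(-80) = -48/55*(-80) = 768/11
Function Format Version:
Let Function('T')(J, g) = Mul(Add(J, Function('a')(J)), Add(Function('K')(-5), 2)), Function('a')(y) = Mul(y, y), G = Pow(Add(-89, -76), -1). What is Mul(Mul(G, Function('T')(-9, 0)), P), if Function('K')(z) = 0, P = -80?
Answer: Rational(768, 11) ≈ 69.818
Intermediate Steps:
G = Rational(-1, 165) (G = Pow(-165, -1) = Rational(-1, 165) ≈ -0.0060606)
Function('a')(y) = Pow(y, 2)
Function('T')(J, g) = Add(Mul(2, J), Mul(2, Pow(J, 2))) (Function('T')(J, g) = Mul(Add(J, Pow(J, 2)), Add(0, 2)) = Mul(Add(J, Pow(J, 2)), 2) = Add(Mul(2, J), Mul(2, Pow(J, 2))))
Mul(Mul(G, Function('T')(-9, 0)), P) = Mul(Mul(Rational(-1, 165), Mul(2, -9, Add(1, -9))), -80) = Mul(Mul(Rational(-1, 165), Mul(2, -9, -8)), -80) = Mul(Mul(Rational(-1, 165), 144), -80) = Mul(Rational(-48, 55), -80) = Rational(768, 11)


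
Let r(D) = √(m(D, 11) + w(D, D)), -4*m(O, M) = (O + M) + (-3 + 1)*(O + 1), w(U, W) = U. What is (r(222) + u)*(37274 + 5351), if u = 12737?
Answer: 542914625 + 42625*√1101/2 ≈ 5.4362e+8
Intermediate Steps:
m(O, M) = ½ - M/4 + O/4 (m(O, M) = -((O + M) + (-3 + 1)*(O + 1))/4 = -((M + O) - 2*(1 + O))/4 = -((M + O) + (-2 - 2*O))/4 = -(-2 + M - O)/4 = ½ - M/4 + O/4)
r(D) = √(-9/4 + 5*D/4) (r(D) = √((½ - ¼*11 + D/4) + D) = √((½ - 11/4 + D/4) + D) = √((-9/4 + D/4) + D) = √(-9/4 + 5*D/4))
(r(222) + u)*(37274 + 5351) = (√(-9 + 5*222)/2 + 12737)*(37274 + 5351) = (√(-9 + 1110)/2 + 12737)*42625 = (√1101/2 + 12737)*42625 = (12737 + √1101/2)*42625 = 542914625 + 42625*√1101/2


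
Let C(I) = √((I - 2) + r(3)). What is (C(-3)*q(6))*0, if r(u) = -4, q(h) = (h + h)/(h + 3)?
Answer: 0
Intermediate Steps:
q(h) = 2*h/(3 + h) (q(h) = (2*h)/(3 + h) = 2*h/(3 + h))
C(I) = √(-6 + I) (C(I) = √((I - 2) - 4) = √((-2 + I) - 4) = √(-6 + I))
(C(-3)*q(6))*0 = (√(-6 - 3)*(2*6/(3 + 6)))*0 = (√(-9)*(2*6/9))*0 = ((3*I)*(2*6*(⅑)))*0 = ((3*I)*(4/3))*0 = (4*I)*0 = 0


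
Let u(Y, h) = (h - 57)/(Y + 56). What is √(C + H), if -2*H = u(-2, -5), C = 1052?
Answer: √341034/18 ≈ 32.443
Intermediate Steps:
u(Y, h) = (-57 + h)/(56 + Y)
H = 31/54 (H = -(-57 - 5)/(2*(56 - 2)) = -(-62)/(2*54) = -(-62)/108 = -½*(-31/27) = 31/54 ≈ 0.57407)
√(C + H) = √(1052 + 31/54) = √(56839/54) = √341034/18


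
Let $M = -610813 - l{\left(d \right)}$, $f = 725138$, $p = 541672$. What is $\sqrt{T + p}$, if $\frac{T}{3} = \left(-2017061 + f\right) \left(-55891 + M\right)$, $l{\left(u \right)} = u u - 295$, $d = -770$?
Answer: $\sqrt{4880791325293} \approx 2.2093 \cdot 10^{6}$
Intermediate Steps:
$l{\left(u \right)} = -295 + u^{2}$ ($l{\left(u \right)} = u^{2} - 295 = -295 + u^{2}$)
$M = -1203418$ ($M = -610813 - \left(-295 + \left(-770\right)^{2}\right) = -610813 - \left(-295 + 592900\right) = -610813 - 592605 = -1203418$)
$T = 4880790783621$ ($T = 3 \left(-2017061 + 725138\right) \left(-55891 - 1203418\right) = 3 \left(\left(-1291923\right) \left(-1259309\right)\right) = 3 \cdot 1626930261207 = 4880790783621$)
$\sqrt{T + p} = \sqrt{4880790783621 + 541672} = \sqrt{4880791325293}$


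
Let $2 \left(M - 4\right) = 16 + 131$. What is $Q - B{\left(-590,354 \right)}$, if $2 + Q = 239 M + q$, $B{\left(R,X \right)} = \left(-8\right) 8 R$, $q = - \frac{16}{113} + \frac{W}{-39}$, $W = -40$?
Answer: $- \frac{169569161}{8814} \approx -19239.0$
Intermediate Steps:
$M = \frac{155}{2}$ ($M = 4 + \frac{16 + 131}{2} = 4 + \frac{1}{2} \cdot 147 = 4 + \frac{147}{2} = \frac{155}{2} \approx 77.5$)
$q = \frac{3896}{4407}$ ($q = - \frac{16}{113} - \frac{40}{-39} = \left(-16\right) \frac{1}{113} - - \frac{40}{39} = - \frac{16}{113} + \frac{40}{39} = \frac{3896}{4407} \approx 0.88405$)
$B{\left(R,X \right)} = - 64 R$
$Q = \frac{163247479}{8814}$ ($Q = -2 + \left(239 \cdot \frac{155}{2} + \frac{3896}{4407}\right) = -2 + \left(\frac{37045}{2} + \frac{3896}{4407}\right) = -2 + \frac{163265107}{8814} = \frac{163247479}{8814} \approx 18521.0$)
$Q - B{\left(-590,354 \right)} = \frac{163247479}{8814} - \left(-64\right) \left(-590\right) = \frac{163247479}{8814} - 37760 = - \frac{169569161}{8814}$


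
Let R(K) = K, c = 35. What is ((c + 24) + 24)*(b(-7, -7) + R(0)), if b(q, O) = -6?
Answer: -498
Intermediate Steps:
((c + 24) + 24)*(b(-7, -7) + R(0)) = ((35 + 24) + 24)*(-6 + 0) = (59 + 24)*(-6) = 83*(-6) = -498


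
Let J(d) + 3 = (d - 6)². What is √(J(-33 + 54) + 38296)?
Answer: √38518 ≈ 196.26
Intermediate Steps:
J(d) = -3 + (-6 + d)² (J(d) = -3 + (d - 6)² = -3 + (-6 + d)²)
√(J(-33 + 54) + 38296) = √((-3 + (-6 + (-33 + 54))²) + 38296) = √((-3 + (-6 + 21)²) + 38296) = √((-3 + 15²) + 38296) = √((-3 + 225) + 38296) = √(222 + 38296) = √38518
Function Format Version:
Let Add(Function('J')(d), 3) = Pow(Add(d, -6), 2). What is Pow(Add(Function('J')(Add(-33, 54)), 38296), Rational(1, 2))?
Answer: Pow(38518, Rational(1, 2)) ≈ 196.26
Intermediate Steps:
Function('J')(d) = Add(-3, Pow(Add(-6, d), 2)) (Function('J')(d) = Add(-3, Pow(Add(d, -6), 2)) = Add(-3, Pow(Add(-6, d), 2)))
Pow(Add(Function('J')(Add(-33, 54)), 38296), Rational(1, 2)) = Pow(Add(Add(-3, Pow(Add(-6, Add(-33, 54)), 2)), 38296), Rational(1, 2)) = Pow(Add(Add(-3, Pow(Add(-6, 21), 2)), 38296), Rational(1, 2)) = Pow(Add(Add(-3, Pow(15, 2)), 38296), Rational(1, 2)) = Pow(Add(Add(-3, 225), 38296), Rational(1, 2)) = Pow(Add(222, 38296), Rational(1, 2)) = Pow(38518, Rational(1, 2))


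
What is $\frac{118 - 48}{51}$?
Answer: $\frac{70}{51} \approx 1.3725$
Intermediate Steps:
$\frac{118 - 48}{51} = 70 \cdot \frac{1}{51} = \frac{70}{51}$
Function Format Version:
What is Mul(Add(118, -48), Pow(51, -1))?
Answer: Rational(70, 51) ≈ 1.3725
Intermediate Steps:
Mul(Add(118, -48), Pow(51, -1)) = Mul(70, Rational(1, 51)) = Rational(70, 51)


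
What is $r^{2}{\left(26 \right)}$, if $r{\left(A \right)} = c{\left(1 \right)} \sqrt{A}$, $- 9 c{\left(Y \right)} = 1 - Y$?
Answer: $0$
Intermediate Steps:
$c{\left(Y \right)} = - \frac{1}{9} + \frac{Y}{9}$ ($c{\left(Y \right)} = - \frac{1 - Y}{9} = - \frac{1}{9} + \frac{Y}{9}$)
$r{\left(A \right)} = 0$ ($r{\left(A \right)} = \left(- \frac{1}{9} + \frac{1}{9} \cdot 1\right) \sqrt{A} = \left(- \frac{1}{9} + \frac{1}{9}\right) \sqrt{A} = 0 \sqrt{A} = 0$)
$r^{2}{\left(26 \right)} = 0^{2} = 0$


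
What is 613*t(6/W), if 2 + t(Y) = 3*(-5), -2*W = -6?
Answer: -10421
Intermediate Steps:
W = 3 (W = -1/2*(-6) = 3)
t(Y) = -17 (t(Y) = -2 + 3*(-5) = -2 - 15 = -17)
613*t(6/W) = 613*(-17) = -10421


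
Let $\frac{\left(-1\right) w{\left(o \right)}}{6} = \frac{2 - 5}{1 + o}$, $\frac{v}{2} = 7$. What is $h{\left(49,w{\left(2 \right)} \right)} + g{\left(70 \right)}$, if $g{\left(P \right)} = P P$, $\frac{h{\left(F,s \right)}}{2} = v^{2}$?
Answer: $5292$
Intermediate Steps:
$v = 14$ ($v = 2 \cdot 7 = 14$)
$w{\left(o \right)} = \frac{18}{1 + o}$ ($w{\left(o \right)} = - 6 \frac{2 - 5}{1 + o} = - 6 \left(- \frac{3}{1 + o}\right) = \frac{18}{1 + o}$)
$h{\left(F,s \right)} = 392$ ($h{\left(F,s \right)} = 2 \cdot 14^{2} = 2 \cdot 196 = 392$)
$g{\left(P \right)} = P^{2}$
$h{\left(49,w{\left(2 \right)} \right)} + g{\left(70 \right)} = 392 + 70^{2} = 392 + 4900 = 5292$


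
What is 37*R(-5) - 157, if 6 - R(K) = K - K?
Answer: 65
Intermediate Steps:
R(K) = 6 (R(K) = 6 - (K - K) = 6 - 1*0 = 6 + 0 = 6)
37*R(-5) - 157 = 37*6 - 157 = 222 - 157 = 65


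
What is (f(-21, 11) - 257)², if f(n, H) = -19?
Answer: 76176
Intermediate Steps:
(f(-21, 11) - 257)² = (-19 - 257)² = (-276)² = 76176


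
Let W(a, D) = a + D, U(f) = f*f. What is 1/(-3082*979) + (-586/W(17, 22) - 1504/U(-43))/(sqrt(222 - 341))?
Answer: -1/3017278 + 1142170*I*sqrt(119)/8581209 ≈ -3.3142e-7 + 1.452*I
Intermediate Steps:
U(f) = f**2
W(a, D) = D + a
1/(-3082*979) + (-586/W(17, 22) - 1504/U(-43))/(sqrt(222 - 341)) = 1/(-3082*979) + (-586/(22 + 17) - 1504/((-43)**2))/(sqrt(222 - 341)) = -1/3082*1/979 + (-586/39 - 1504/1849)/(sqrt(-119)) = -1/3017278 + (-586*1/39 - 1504*1/1849)/((I*sqrt(119))) = -1/3017278 + (-586/39 - 1504/1849)*(-I*sqrt(119)/119) = -1/3017278 - (-1142170)*I*sqrt(119)/8581209 = -1/3017278 + 1142170*I*sqrt(119)/8581209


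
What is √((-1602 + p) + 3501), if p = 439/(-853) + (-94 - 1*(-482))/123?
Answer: 2*√5233311142503/104919 ≈ 43.608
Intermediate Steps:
p = 276967/104919 (p = 439*(-1/853) + (-94 + 482)*(1/123) = -439/853 + 388*(1/123) = -439/853 + 388/123 = 276967/104919 ≈ 2.6398)
√((-1602 + p) + 3501) = √((-1602 + 276967/104919) + 3501) = √(-167803271/104919 + 3501) = √(199518148/104919) = 2*√5233311142503/104919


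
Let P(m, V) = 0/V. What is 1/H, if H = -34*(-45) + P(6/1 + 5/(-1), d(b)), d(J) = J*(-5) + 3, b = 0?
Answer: 1/1530 ≈ 0.00065359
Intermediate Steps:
d(J) = 3 - 5*J (d(J) = -5*J + 3 = 3 - 5*J)
P(m, V) = 0
H = 1530 (H = -34*(-45) + 0 = 1530 + 0 = 1530)
1/H = 1/1530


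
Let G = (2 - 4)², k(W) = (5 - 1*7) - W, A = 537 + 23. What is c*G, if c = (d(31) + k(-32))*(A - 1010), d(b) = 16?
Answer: -82800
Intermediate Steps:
A = 560
k(W) = -2 - W (k(W) = (5 - 7) - W = -2 - W)
c = -20700 (c = (16 + (-2 - 1*(-32)))*(560 - 1010) = (16 + (-2 + 32))*(-450) = (16 + 30)*(-450) = 46*(-450) = -20700)
G = 4 (G = (-2)² = 4)
c*G = -20700*4 = -82800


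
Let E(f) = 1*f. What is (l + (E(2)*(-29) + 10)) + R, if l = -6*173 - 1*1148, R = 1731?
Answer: -503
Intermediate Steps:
E(f) = f
l = -2186 (l = -1038 - 1148 = -2186)
(l + (E(2)*(-29) + 10)) + R = (-2186 + (2*(-29) + 10)) + 1731 = (-2186 + (-58 + 10)) + 1731 = (-2186 - 48) + 1731 = -2234 + 1731 = -503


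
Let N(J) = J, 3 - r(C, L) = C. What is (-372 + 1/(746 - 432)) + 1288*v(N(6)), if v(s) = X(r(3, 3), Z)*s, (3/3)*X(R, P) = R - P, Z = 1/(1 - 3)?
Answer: 1096489/314 ≈ 3492.0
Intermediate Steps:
r(C, L) = 3 - C
Z = -½ (Z = 1/(-2) = -½ ≈ -0.50000)
X(R, P) = R - P
v(s) = s/2 (v(s) = ((3 - 1*3) - 1*(-½))*s = ((3 - 3) + ½)*s = (0 + ½)*s = s/2)
(-372 + 1/(746 - 432)) + 1288*v(N(6)) = (-372 + 1/(746 - 432)) + 1288*((½)*6) = (-372 + 1/314) + 1288*3 = (-372 + 1/314) + 3864 = -116807/314 + 3864 = 1096489/314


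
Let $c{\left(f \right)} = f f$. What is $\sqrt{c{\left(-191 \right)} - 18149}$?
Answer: $2 \sqrt{4583} \approx 135.4$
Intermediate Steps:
$c{\left(f \right)} = f^{2}$
$\sqrt{c{\left(-191 \right)} - 18149} = \sqrt{\left(-191\right)^{2} - 18149} = \sqrt{36481 - 18149} = \sqrt{18332} = 2 \sqrt{4583}$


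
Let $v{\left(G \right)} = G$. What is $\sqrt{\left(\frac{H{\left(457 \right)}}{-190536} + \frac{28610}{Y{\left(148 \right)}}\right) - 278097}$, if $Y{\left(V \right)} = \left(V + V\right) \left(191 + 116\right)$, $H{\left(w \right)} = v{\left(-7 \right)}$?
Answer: $\frac{i \sqrt{325664265752286058288470}}{1082149212} \approx 527.35 i$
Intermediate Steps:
$H{\left(w \right)} = -7$
$Y{\left(V \right)} = 614 V$ ($Y{\left(V \right)} = 2 V 307 = 614 V$)
$\sqrt{\left(\frac{H{\left(457 \right)}}{-190536} + \frac{28610}{Y{\left(148 \right)}}\right) - 278097} = \sqrt{\left(- \frac{7}{-190536} + \frac{28610}{614 \cdot 148}\right) - 278097} = \sqrt{\left(\left(-7\right) \left(- \frac{1}{190536}\right) + \frac{28610}{90872}\right) - 278097} = \sqrt{\left(\frac{7}{190536} + 28610 \cdot \frac{1}{90872}\right) - 278097} = \sqrt{\left(\frac{7}{190536} + \frac{14305}{45436}\right) - 278097} = \sqrt{\frac{681483883}{2164298424} - 278097} = \sqrt{- \frac{601884217335245}{2164298424}} = \frac{i \sqrt{325664265752286058288470}}{1082149212}$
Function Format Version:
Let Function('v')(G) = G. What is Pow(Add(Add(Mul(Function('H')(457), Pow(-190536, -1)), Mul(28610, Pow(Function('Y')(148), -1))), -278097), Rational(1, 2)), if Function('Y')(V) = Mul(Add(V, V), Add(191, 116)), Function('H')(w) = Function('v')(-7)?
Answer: Mul(Rational(1, 1082149212), I, Pow(325664265752286058288470, Rational(1, 2))) ≈ Mul(527.35, I)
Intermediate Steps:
Function('H')(w) = -7
Function('Y')(V) = Mul(614, V) (Function('Y')(V) = Mul(Mul(2, V), 307) = Mul(614, V))
Pow(Add(Add(Mul(Function('H')(457), Pow(-190536, -1)), Mul(28610, Pow(Function('Y')(148), -1))), -278097), Rational(1, 2)) = Pow(Add(Add(Mul(-7, Pow(-190536, -1)), Mul(28610, Pow(Mul(614, 148), -1))), -278097), Rational(1, 2)) = Pow(Add(Add(Mul(-7, Rational(-1, 190536)), Mul(28610, Pow(90872, -1))), -278097), Rational(1, 2)) = Pow(Add(Add(Rational(7, 190536), Mul(28610, Rational(1, 90872))), -278097), Rational(1, 2)) = Pow(Add(Add(Rational(7, 190536), Rational(14305, 45436)), -278097), Rational(1, 2)) = Pow(Add(Rational(681483883, 2164298424), -278097), Rational(1, 2)) = Pow(Rational(-601884217335245, 2164298424), Rational(1, 2)) = Mul(Rational(1, 1082149212), I, Pow(325664265752286058288470, Rational(1, 2)))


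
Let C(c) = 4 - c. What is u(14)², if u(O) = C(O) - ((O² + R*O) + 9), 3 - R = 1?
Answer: 59049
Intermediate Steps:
R = 2 (R = 3 - 1*1 = 3 - 1 = 2)
u(O) = -5 - O² - 3*O (u(O) = (4 - O) - ((O² + 2*O) + 9) = (4 - O) - (9 + O² + 2*O) = (4 - O) + (-9 - O² - 2*O) = -5 - O² - 3*O)
u(14)² = (-5 - 1*14² - 3*14)² = (-5 - 1*196 - 42)² = (-5 - 196 - 42)² = (-243)² = 59049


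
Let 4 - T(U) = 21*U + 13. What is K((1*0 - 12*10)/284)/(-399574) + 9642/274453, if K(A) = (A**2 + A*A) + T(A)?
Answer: 19421104292895/552817650713902 ≈ 0.035131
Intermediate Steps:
T(U) = -9 - 21*U (T(U) = 4 - (21*U + 13) = 4 - (13 + 21*U) = 4 + (-13 - 21*U) = -9 - 21*U)
K(A) = -9 - 21*A + 2*A**2 (K(A) = (A**2 + A*A) + (-9 - 21*A) = (A**2 + A**2) + (-9 - 21*A) = 2*A**2 + (-9 - 21*A) = -9 - 21*A + 2*A**2)
K((1*0 - 12*10)/284)/(-399574) + 9642/274453 = (-9 - 21*(1*0 - 12*10)/284 + 2*((1*0 - 12*10)/284)**2)/(-399574) + 9642/274453 = (-9 - 21*(0 - 120)/284 + 2*((0 - 120)*(1/284))**2)*(-1/399574) + 9642*(1/274453) = (-9 - (-2520)/284 + 2*(-120*1/284)**2)*(-1/399574) + 9642/274453 = (-9 - 21*(-30/71) + 2*(-30/71)**2)*(-1/399574) + 9642/274453 = (-9 + 630/71 + 2*(900/5041))*(-1/399574) + 9642/274453 = (-9 + 630/71 + 1800/5041)*(-1/399574) + 9642/274453 = (1161/5041)*(-1/399574) + 9642/274453 = -1161/2014252534 + 9642/274453 = 19421104292895/552817650713902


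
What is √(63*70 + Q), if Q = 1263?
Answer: √5673 ≈ 75.319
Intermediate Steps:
√(63*70 + Q) = √(63*70 + 1263) = √(4410 + 1263) = √5673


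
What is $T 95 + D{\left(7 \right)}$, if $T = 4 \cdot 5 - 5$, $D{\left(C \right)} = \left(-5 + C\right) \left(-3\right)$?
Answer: $1419$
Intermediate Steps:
$D{\left(C \right)} = 15 - 3 C$
$T = 15$ ($T = 20 - 5 = 15$)
$T 95 + D{\left(7 \right)} = 15 \cdot 95 + \left(15 - 21\right) = 1425 + \left(15 - 21\right) = 1425 - 6 = 1419$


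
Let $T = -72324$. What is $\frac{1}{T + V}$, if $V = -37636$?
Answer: $- \frac{1}{109960} \approx -9.0942 \cdot 10^{-6}$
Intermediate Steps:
$\frac{1}{T + V} = \frac{1}{-72324 - 37636} = \frac{1}{-109960} = - \frac{1}{109960}$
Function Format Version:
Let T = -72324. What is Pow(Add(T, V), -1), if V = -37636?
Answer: Rational(-1, 109960) ≈ -9.0942e-6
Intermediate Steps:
Pow(Add(T, V), -1) = Pow(Add(-72324, -37636), -1) = Pow(-109960, -1) = Rational(-1, 109960)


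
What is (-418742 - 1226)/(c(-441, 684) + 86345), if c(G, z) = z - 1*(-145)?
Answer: -209984/43587 ≈ -4.8176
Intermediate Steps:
c(G, z) = 145 + z (c(G, z) = z + 145 = 145 + z)
(-418742 - 1226)/(c(-441, 684) + 86345) = (-418742 - 1226)/((145 + 684) + 86345) = -419968/(829 + 86345) = -419968/87174 = -419968*1/87174 = -209984/43587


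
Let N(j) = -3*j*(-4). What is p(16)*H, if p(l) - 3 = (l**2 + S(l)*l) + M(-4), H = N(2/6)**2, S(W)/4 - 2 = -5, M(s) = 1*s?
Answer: 1008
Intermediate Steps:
M(s) = s
S(W) = -12 (S(W) = 8 + 4*(-5) = 8 - 20 = -12)
N(j) = 12*j
H = 16 (H = (12*(2/6))**2 = (12*(2*(1/6)))**2 = (12*(1/3))**2 = 4**2 = 16)
p(l) = -1 + l**2 - 12*l (p(l) = 3 + ((l**2 - 12*l) - 4) = 3 + (-4 + l**2 - 12*l) = -1 + l**2 - 12*l)
p(16)*H = (-1 + 16**2 - 12*16)*16 = (-1 + 256 - 192)*16 = 63*16 = 1008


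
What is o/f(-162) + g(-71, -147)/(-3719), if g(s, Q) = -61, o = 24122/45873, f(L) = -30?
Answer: -2881064/2559025305 ≈ -0.0011258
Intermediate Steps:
o = 24122/45873 (o = 24122*(1/45873) = 24122/45873 ≈ 0.52584)
o/f(-162) + g(-71, -147)/(-3719) = (24122/45873)/(-30) - 61/(-3719) = (24122/45873)*(-1/30) - 61*(-1/3719) = -12061/688095 + 61/3719 = -2881064/2559025305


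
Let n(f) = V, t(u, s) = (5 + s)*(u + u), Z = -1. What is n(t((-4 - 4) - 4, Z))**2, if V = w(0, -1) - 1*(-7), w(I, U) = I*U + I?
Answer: 49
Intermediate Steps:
w(I, U) = I + I*U
t(u, s) = 2*u*(5 + s) (t(u, s) = (5 + s)*(2*u) = 2*u*(5 + s))
V = 7 (V = 0*(1 - 1) - 1*(-7) = 0*0 + 7 = 0 + 7 = 7)
n(f) = 7
n(t((-4 - 4) - 4, Z))**2 = 7**2 = 49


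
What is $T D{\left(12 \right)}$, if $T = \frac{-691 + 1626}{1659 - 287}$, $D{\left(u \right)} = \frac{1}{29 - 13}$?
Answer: $\frac{935}{21952} \approx 0.042593$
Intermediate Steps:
$D{\left(u \right)} = \frac{1}{16}$
$T = \frac{935}{1372} \approx 0.68149$
$T D{\left(12 \right)} = \frac{935}{1372} \cdot \frac{1}{16} = \frac{935}{21952}$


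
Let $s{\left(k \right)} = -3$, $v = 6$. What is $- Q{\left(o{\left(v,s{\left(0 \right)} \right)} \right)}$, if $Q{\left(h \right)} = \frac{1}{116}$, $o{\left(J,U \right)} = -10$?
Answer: $- \frac{1}{116} \approx -0.0086207$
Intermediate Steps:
$Q{\left(h \right)} = \frac{1}{116}$
$- Q{\left(o{\left(v,s{\left(0 \right)} \right)} \right)} = \left(-1\right) \frac{1}{116} = - \frac{1}{116}$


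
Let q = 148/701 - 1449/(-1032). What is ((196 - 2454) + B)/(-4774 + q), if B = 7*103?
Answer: 370638328/1150831961 ≈ 0.32206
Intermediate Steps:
B = 721
q = 389495/241144 (q = 148*(1/701) - 1449*(-1/1032) = 148/701 + 483/344 = 389495/241144 ≈ 1.6152)
((196 - 2454) + B)/(-4774 + q) = ((196 - 2454) + 721)/(-4774 + 389495/241144) = (-2258 + 721)/(-1150831961/241144) = -1537*(-241144/1150831961) = 370638328/1150831961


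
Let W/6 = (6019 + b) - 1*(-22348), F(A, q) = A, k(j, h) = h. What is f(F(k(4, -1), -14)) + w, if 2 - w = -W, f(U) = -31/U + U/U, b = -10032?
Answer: 110044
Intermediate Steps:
f(U) = 1 - 31/U (f(U) = -31/U + 1 = 1 - 31/U)
W = 110010 (W = 6*((6019 - 10032) - 1*(-22348)) = 6*(-4013 + 22348) = 6*18335 = 110010)
w = 110012 (w = 2 - (-1)*110010 = 2 - 1*(-110010) = 2 + 110010 = 110012)
f(F(k(4, -1), -14)) + w = (-31 - 1)/(-1) + 110012 = -1*(-32) + 110012 = 32 + 110012 = 110044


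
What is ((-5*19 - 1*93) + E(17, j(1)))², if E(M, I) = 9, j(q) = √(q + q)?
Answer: 32041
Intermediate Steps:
j(q) = √2*√q (j(q) = √(2*q) = √2*√q)
((-5*19 - 1*93) + E(17, j(1)))² = ((-5*19 - 1*93) + 9)² = ((-95 - 93) + 9)² = (-188 + 9)² = (-179)² = 32041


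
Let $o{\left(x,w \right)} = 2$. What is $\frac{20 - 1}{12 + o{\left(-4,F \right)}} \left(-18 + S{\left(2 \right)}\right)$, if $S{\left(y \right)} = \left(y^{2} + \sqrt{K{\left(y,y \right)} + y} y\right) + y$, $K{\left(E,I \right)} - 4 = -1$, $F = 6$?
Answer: $- \frac{114}{7} + \frac{19 \sqrt{5}}{7} \approx -10.216$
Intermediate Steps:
$K{\left(E,I \right)} = 3$ ($K{\left(E,I \right)} = 4 - 1 = 3$)
$S{\left(y \right)} = y + y^{2} + y \sqrt{3 + y}$ ($S{\left(y \right)} = \left(y^{2} + \sqrt{3 + y} y\right) + y = \left(y^{2} + y \sqrt{3 + y}\right) + y = y + y^{2} + y \sqrt{3 + y}$)
$\frac{20 - 1}{12 + o{\left(-4,F \right)}} \left(-18 + S{\left(2 \right)}\right) = \frac{20 - 1}{12 + 2} \left(-18 + 2 \left(1 + 2 + \sqrt{3 + 2}\right)\right) = \frac{19}{14} \left(-18 + 2 \left(1 + 2 + \sqrt{5}\right)\right) = 19 \cdot \frac{1}{14} \left(-18 + 2 \left(3 + \sqrt{5}\right)\right) = \frac{19 \left(-18 + \left(6 + 2 \sqrt{5}\right)\right)}{14} = \frac{19 \left(-12 + 2 \sqrt{5}\right)}{14} = - \frac{114}{7} + \frac{19 \sqrt{5}}{7}$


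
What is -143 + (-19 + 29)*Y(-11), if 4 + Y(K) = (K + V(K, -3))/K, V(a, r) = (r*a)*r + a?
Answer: -73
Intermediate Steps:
V(a, r) = a + a*r² (V(a, r) = (a*r)*r + a = a*r² + a = a + a*r²)
Y(K) = 7 (Y(K) = -4 + (K + K*(1 + (-3)²))/K = -4 + (K + K*(1 + 9))/K = -4 + (K + K*10)/K = -4 + (K + 10*K)/K = -4 + (11*K)/K = -4 + 11 = 7)
-143 + (-19 + 29)*Y(-11) = -143 + (-19 + 29)*7 = -143 + 10*7 = -143 + 70 = -73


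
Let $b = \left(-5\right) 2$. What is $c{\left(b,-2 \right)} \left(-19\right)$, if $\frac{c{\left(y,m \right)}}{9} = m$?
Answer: $342$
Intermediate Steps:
$b = -10$
$c{\left(y,m \right)} = 9 m$
$c{\left(b,-2 \right)} \left(-19\right) = 9 \left(-2\right) \left(-19\right) = \left(-18\right) \left(-19\right) = 342$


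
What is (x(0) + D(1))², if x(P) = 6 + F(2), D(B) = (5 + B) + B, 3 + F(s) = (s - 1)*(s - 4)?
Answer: 64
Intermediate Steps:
F(s) = -3 + (-1 + s)*(-4 + s) (F(s) = -3 + (s - 1)*(s - 4) = -3 + (-1 + s)*(-4 + s))
D(B) = 5 + 2*B
x(P) = 1 (x(P) = 6 + (1 + 2² - 5*2) = 6 + (1 + 4 - 10) = 6 - 5 = 1)
(x(0) + D(1))² = (1 + (5 + 2*1))² = (1 + (5 + 2))² = (1 + 7)² = 8² = 64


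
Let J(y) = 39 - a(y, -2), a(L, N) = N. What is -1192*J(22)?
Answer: -48872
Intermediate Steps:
J(y) = 41 (J(y) = 39 - 1*(-2) = 39 + 2 = 41)
-1192*J(22) = -1192*41 = -48872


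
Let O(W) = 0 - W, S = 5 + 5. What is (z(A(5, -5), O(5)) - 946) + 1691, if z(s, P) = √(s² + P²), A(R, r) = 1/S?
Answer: 745 + √2501/10 ≈ 750.00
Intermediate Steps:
S = 10
O(W) = -W
A(R, r) = ⅒ (A(R, r) = 1/10 = ⅒)
z(s, P) = √(P² + s²)
(z(A(5, -5), O(5)) - 946) + 1691 = (√((-1*5)² + (⅒)²) - 946) + 1691 = (√((-5)² + 1/100) - 946) + 1691 = (√(25 + 1/100) - 946) + 1691 = (√(2501/100) - 946) + 1691 = (√2501/10 - 946) + 1691 = (-946 + √2501/10) + 1691 = 745 + √2501/10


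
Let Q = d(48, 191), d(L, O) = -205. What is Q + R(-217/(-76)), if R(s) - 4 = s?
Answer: -15059/76 ≈ -198.14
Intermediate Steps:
R(s) = 4 + s
Q = -205
Q + R(-217/(-76)) = -205 + (4 - 217/(-76)) = -205 + (4 - 217*(-1/76)) = -205 + (4 + 217/76) = -205 + 521/76 = -15059/76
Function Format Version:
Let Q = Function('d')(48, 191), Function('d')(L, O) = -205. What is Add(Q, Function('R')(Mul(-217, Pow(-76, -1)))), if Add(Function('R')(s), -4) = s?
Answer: Rational(-15059, 76) ≈ -198.14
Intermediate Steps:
Function('R')(s) = Add(4, s)
Q = -205
Add(Q, Function('R')(Mul(-217, Pow(-76, -1)))) = Add(-205, Add(4, Mul(-217, Pow(-76, -1)))) = Add(-205, Add(4, Mul(-217, Rational(-1, 76)))) = Add(-205, Add(4, Rational(217, 76))) = Add(-205, Rational(521, 76)) = Rational(-15059, 76)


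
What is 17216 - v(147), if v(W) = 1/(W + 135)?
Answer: 4854911/282 ≈ 17216.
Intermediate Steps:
v(W) = 1/(135 + W)
17216 - v(147) = 17216 - 1/(135 + 147) = 17216 - 1/282 = 4854911/282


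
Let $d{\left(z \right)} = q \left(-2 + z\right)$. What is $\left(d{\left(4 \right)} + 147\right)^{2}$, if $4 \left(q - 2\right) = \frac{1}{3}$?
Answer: $\frac{822649}{36} \approx 22851.0$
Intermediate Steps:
$q = \frac{25}{12}$ ($q = 2 + \frac{1}{4 \cdot 3} = 2 + \frac{1}{4} \cdot \frac{1}{3} = 2 + \frac{1}{12} = \frac{25}{12} \approx 2.0833$)
$d{\left(z \right)} = - \frac{25}{6} + \frac{25 z}{12}$ ($d{\left(z \right)} = \frac{25 \left(-2 + z\right)}{12} = - \frac{25}{6} + \frac{25 z}{12}$)
$\left(d{\left(4 \right)} + 147\right)^{2} = \left(\left(- \frac{25}{6} + \frac{25}{12} \cdot 4\right) + 147\right)^{2} = \left(\left(- \frac{25}{6} + \frac{25}{3}\right) + 147\right)^{2} = \left(\frac{25}{6} + 147\right)^{2} = \left(\frac{907}{6}\right)^{2} = \frac{822649}{36}$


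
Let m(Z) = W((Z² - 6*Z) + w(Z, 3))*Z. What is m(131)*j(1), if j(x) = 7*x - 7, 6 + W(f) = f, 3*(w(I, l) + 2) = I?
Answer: 0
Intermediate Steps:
w(I, l) = -2 + I/3
W(f) = -6 + f
j(x) = -7 + 7*x
m(Z) = Z*(-8 + Z² - 17*Z/3) (m(Z) = (-6 + ((Z² - 6*Z) + (-2 + Z/3)))*Z = (-6 + (-2 + Z² - 17*Z/3))*Z = (-8 + Z² - 17*Z/3)*Z = Z*(-8 + Z² - 17*Z/3))
m(131)*j(1) = ((⅓)*131*(-24 - 17*131 + 3*131²))*(-7 + 7*1) = ((⅓)*131*(-24 - 2227 + 3*17161))*(-7 + 7) = ((⅓)*131*(-24 - 2227 + 51483))*0 = ((⅓)*131*49232)*0 = (6449392/3)*0 = 0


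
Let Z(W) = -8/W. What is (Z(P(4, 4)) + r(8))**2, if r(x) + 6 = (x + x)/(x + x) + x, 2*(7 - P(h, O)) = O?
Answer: 49/25 ≈ 1.9600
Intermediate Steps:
P(h, O) = 7 - O/2
r(x) = -5 + x (r(x) = -6 + ((x + x)/(x + x) + x) = -6 + ((2*x)/((2*x)) + x) = -6 + ((2*x)*(1/(2*x)) + x) = -6 + (1 + x) = -5 + x)
(Z(P(4, 4)) + r(8))**2 = (-8/(7 - 1/2*4) + (-5 + 8))**2 = (-8/(7 - 2) + 3)**2 = (-8/5 + 3)**2 = (7/5)**2 = 49/25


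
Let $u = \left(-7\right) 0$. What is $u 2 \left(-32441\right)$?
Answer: $0$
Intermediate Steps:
$u = 0$
$u 2 \left(-32441\right) = 0 \cdot 2 \left(-32441\right) = 0 \left(-64882\right) = 0$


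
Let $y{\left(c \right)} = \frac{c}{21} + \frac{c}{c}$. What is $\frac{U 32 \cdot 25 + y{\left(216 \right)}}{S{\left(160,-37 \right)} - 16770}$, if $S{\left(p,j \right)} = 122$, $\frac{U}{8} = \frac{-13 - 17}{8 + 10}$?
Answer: $\frac{223763}{349608} \approx 0.64004$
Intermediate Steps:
$y{\left(c \right)} = 1 + \frac{c}{21}$ ($y{\left(c \right)} = c \frac{1}{21} + 1 = \frac{c}{21} + 1 = 1 + \frac{c}{21}$)
$U = - \frac{40}{3}$ ($U = 8 \frac{-13 - 17}{8 + 10} = 8 \left(- \frac{30}{18}\right) = 8 \left(\left(-30\right) \frac{1}{18}\right) = 8 \left(- \frac{5}{3}\right) = - \frac{40}{3} \approx -13.333$)
$\frac{U 32 \cdot 25 + y{\left(216 \right)}}{S{\left(160,-37 \right)} - 16770} = \frac{\left(- \frac{40}{3}\right) 32 \cdot 25 + \left(1 + \frac{1}{21} \cdot 216\right)}{122 - 16770} = \frac{\left(- \frac{1280}{3}\right) 25 + \left(1 + \frac{72}{7}\right)}{-16648} = \left(- \frac{32000}{3} + \frac{79}{7}\right) \left(- \frac{1}{16648}\right) = \left(- \frac{223763}{21}\right) \left(- \frac{1}{16648}\right) = \frac{223763}{349608}$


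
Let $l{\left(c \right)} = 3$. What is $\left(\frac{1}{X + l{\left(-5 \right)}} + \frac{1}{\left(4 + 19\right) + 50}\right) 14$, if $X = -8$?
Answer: $- \frac{952}{365} \approx -2.6082$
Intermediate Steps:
$\left(\frac{1}{X + l{\left(-5 \right)}} + \frac{1}{\left(4 + 19\right) + 50}\right) 14 = \left(\frac{1}{-8 + 3} + \frac{1}{\left(4 + 19\right) + 50}\right) 14 = \left(\frac{1}{-5} + \frac{1}{23 + 50}\right) 14 = \left(- \frac{1}{5} + \frac{1}{73}\right) 14 = \left(- \frac{68}{365}\right) 14 = - \frac{952}{365}$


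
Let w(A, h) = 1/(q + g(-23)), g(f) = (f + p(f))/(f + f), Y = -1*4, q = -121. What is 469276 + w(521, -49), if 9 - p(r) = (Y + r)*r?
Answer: 2313999910/4931 ≈ 4.6928e+5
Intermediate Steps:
Y = -4
p(r) = 9 - r*(-4 + r) (p(r) = 9 - (-4 + r)*r = 9 - r*(-4 + r))
g(f) = (9 - f² + 5*f)/(2*f) (g(f) = (f + (9 - f² + 4*f))/(f + f) = (9 - f² + 5*f)/((2*f)) = (9 - f² + 5*f)*(1/(2*f)) = (9 - f² + 5*f)/(2*f))
w(A, h) = -46/4931 (w(A, h) = 1/(-121 + (½)*(9 - 1*(-23)² + 5*(-23))/(-23)) = 1/(-121 + (½)*(-1/23)*(9 - 1*529 - 115)) = 1/(-121 + (½)*(-1/23)*(9 - 529 - 115)) = 1/(-121 + (½)*(-1/23)*(-635)) = 1/(-121 + 635/46) = 1/(-4931/46) = -46/4931)
469276 + w(521, -49) = 469276 - 46/4931 = 2313999910/4931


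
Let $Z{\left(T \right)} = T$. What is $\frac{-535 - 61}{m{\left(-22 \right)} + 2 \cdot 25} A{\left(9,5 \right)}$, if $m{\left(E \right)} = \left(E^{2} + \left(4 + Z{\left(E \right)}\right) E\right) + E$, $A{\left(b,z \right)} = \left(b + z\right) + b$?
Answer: $- \frac{3427}{227} \approx -15.097$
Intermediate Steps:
$A{\left(b,z \right)} = z + 2 b$
$m{\left(E \right)} = E + E^{2} + E \left(4 + E\right)$ ($m{\left(E \right)} = \left(E^{2} + \left(4 + E\right) E\right) + E = \left(E^{2} + E \left(4 + E\right)\right) + E = E + E^{2} + E \left(4 + E\right)$)
$\frac{-535 - 61}{m{\left(-22 \right)} + 2 \cdot 25} A{\left(9,5 \right)} = \frac{-535 - 61}{- 22 \left(5 + 2 \left(-22\right)\right) + 2 \cdot 25} \left(5 + 2 \cdot 9\right) = - \frac{596}{- 22 \left(5 - 44\right) + 50} \left(5 + 18\right) = - \frac{596}{\left(-22\right) \left(-39\right) + 50} \cdot 23 = - \frac{596}{858 + 50} \cdot 23 = - \frac{596}{908} \cdot 23 = \left(-596\right) \frac{1}{908} \cdot 23 = \left(- \frac{149}{227}\right) 23 = - \frac{3427}{227}$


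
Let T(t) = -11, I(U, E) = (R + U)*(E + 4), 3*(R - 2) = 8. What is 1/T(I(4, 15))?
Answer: -1/11 ≈ -0.090909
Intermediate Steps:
R = 14/3 (R = 2 + (⅓)*8 = 2 + 8/3 = 14/3 ≈ 4.6667)
I(U, E) = (4 + E)*(14/3 + U) (I(U, E) = (14/3 + U)*(E + 4) = (14/3 + U)*(4 + E) = (4 + E)*(14/3 + U))
1/T(I(4, 15)) = 1/(-11) = -1/11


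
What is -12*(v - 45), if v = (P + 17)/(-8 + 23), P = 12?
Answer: 2584/5 ≈ 516.80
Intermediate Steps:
v = 29/15 (v = (12 + 17)/(-8 + 23) = 29/15 ≈ 1.9333)
-12*(v - 45) = -12*(29/15 - 45) = -12*(-646/15) = 2584/5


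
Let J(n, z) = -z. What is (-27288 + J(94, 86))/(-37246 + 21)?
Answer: 27374/37225 ≈ 0.73537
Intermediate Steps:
(-27288 + J(94, 86))/(-37246 + 21) = (-27288 - 1*86)/(-37246 + 21) = (-27288 - 86)/(-37225) = -27374*(-1/37225) = 27374/37225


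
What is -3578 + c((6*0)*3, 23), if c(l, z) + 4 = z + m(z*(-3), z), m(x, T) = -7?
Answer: -3566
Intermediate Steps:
c(l, z) = -11 + z (c(l, z) = -4 + (z - 7) = -4 + (-7 + z) = -11 + z)
-3578 + c((6*0)*3, 23) = -3578 + (-11 + 23) = -3578 + 12 = -3566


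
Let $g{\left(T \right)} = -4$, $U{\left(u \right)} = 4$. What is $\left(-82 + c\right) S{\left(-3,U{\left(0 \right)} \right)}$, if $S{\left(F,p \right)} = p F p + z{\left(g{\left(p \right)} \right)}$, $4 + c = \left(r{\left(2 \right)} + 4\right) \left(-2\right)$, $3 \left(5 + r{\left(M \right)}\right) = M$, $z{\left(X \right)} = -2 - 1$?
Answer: $4352$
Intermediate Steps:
$z{\left(X \right)} = -3$ ($z{\left(X \right)} = -2 - 1 = -3$)
$r{\left(M \right)} = -5 + \frac{M}{3}$
$c = - \frac{10}{3}$ ($c = -4 + \left(\left(-5 + \frac{1}{3} \cdot 2\right) + 4\right) \left(-2\right) = -4 + \left(\left(-5 + \frac{2}{3}\right) + 4\right) \left(-2\right) = -4 + \left(- \frac{13}{3} + 4\right) \left(-2\right) = -4 - - \frac{2}{3} = -4 + \frac{2}{3} = - \frac{10}{3} \approx -3.3333$)
$S{\left(F,p \right)} = -3 + F p^{2}$ ($S{\left(F,p \right)} = p F p - 3 = F p p - 3 = F p^{2} - 3 = -3 + F p^{2}$)
$\left(-82 + c\right) S{\left(-3,U{\left(0 \right)} \right)} = \left(-82 - \frac{10}{3}\right) \left(-3 - 3 \cdot 4^{2}\right) = - \frac{256 \left(-3 - 48\right)}{3} = \left(- \frac{256}{3}\right) \left(-51\right) = 4352$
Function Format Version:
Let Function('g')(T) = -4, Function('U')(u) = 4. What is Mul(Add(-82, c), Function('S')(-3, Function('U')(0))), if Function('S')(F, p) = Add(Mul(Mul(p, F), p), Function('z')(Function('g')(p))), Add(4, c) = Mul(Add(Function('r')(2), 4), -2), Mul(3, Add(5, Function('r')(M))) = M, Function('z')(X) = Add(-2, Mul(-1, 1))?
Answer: 4352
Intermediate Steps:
Function('z')(X) = -3 (Function('z')(X) = Add(-2, -1) = -3)
Function('r')(M) = Add(-5, Mul(Rational(1, 3), M))
c = Rational(-10, 3) (c = Add(-4, Mul(Add(Add(-5, Mul(Rational(1, 3), 2)), 4), -2)) = Add(-4, Mul(Add(Add(-5, Rational(2, 3)), 4), -2)) = Add(-4, Mul(Add(Rational(-13, 3), 4), -2)) = Add(-4, Mul(Rational(-1, 3), -2)) = Add(-4, Rational(2, 3)) = Rational(-10, 3) ≈ -3.3333)
Function('S')(F, p) = Add(-3, Mul(F, Pow(p, 2))) (Function('S')(F, p) = Add(Mul(Mul(p, F), p), -3) = Add(Mul(Mul(F, p), p), -3) = Add(Mul(F, Pow(p, 2)), -3) = Add(-3, Mul(F, Pow(p, 2))))
Mul(Add(-82, c), Function('S')(-3, Function('U')(0))) = Mul(Add(-82, Rational(-10, 3)), Add(-3, Mul(-3, Pow(4, 2)))) = Mul(Rational(-256, 3), Add(-3, Mul(-3, 16))) = Mul(Rational(-256, 3), Add(-3, -48)) = Mul(Rational(-256, 3), -51) = 4352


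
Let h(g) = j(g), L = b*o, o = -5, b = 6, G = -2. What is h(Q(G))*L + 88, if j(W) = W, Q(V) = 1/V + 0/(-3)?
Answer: 103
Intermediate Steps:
Q(V) = 1/V (Q(V) = 1/V + 0*(-⅓) = 1/V + 0 = 1/V)
L = -30 (L = 6*(-5) = -30)
h(g) = g
h(Q(G))*L + 88 = -30/(-2) + 88 = -½*(-30) + 88 = 15 + 88 = 103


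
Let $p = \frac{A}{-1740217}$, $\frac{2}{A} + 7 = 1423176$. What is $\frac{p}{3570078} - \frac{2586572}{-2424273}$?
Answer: $\frac{1270543836644603707220779}{1190821333600581527894159} \approx 1.0669$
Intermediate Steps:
$A = \frac{2}{1423169}$ ($A = \frac{2}{-7 + 1423176} = \frac{2}{1423169} \approx 1.4053 \cdot 10^{-6}$)
$p = - \frac{2}{2476622887673}$ ($p = \frac{2}{1423169 \left(-1740217\right)} = \frac{2}{1423169} \left(- \frac{1}{1740217}\right) = - \frac{2}{2476622887673} \approx -8.0755 \cdot 10^{-13}$)
$\frac{p}{3570078} - \frac{2586572}{-2424273} = - \frac{2}{2476622887673 \cdot 3570078} - \frac{2586572}{-2424273} = \left(- \frac{2}{2476622887673}\right) \frac{1}{3570078} - - \frac{2586572}{2424273} = - \frac{1}{4420868442788924247} + \frac{2586572}{2424273} = \frac{1270543836644603707220779}{1190821333600581527894159}$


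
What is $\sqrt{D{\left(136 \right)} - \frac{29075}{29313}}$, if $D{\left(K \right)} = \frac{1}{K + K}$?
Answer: $\frac{i \sqrt{436257168103}}{664428} \approx 0.99408 i$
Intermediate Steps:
$D{\left(K \right)} = \frac{1}{2 K}$
$\sqrt{D{\left(136 \right)} - \frac{29075}{29313}} = \sqrt{\frac{1}{2 \cdot 136} - \frac{29075}{29313}} = \sqrt{\frac{1}{2} \cdot \frac{1}{136} - \frac{29075}{29313}} = \sqrt{\frac{1}{272} - \frac{29075}{29313}} = \sqrt{- \frac{7879087}{7973136}} = \frac{i \sqrt{436257168103}}{664428}$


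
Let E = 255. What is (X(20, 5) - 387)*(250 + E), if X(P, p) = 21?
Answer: -184830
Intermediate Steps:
(X(20, 5) - 387)*(250 + E) = (21 - 387)*(250 + 255) = -366*505 = -184830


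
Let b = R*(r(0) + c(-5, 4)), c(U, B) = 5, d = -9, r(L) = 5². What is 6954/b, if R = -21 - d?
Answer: -1159/60 ≈ -19.317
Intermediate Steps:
r(L) = 25
R = -12 (R = -21 - 1*(-9) = -21 + 9 = -12)
b = -360 (b = -12*(25 + 5) = -12*30 = -360)
6954/b = 6954/(-360) = 6954*(-1/360) = -1159/60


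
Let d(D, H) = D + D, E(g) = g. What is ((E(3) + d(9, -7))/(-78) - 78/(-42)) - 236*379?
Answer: -16278519/182 ≈ -89442.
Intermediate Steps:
d(D, H) = 2*D
((E(3) + d(9, -7))/(-78) - 78/(-42)) - 236*379 = ((3 + 2*9)/(-78) - 78/(-42)) - 236*379 = ((3 + 18)*(-1/78) - 78*(-1/42)) - 89444 = (21*(-1/78) + 13/7) - 89444 = (-7/26 + 13/7) - 89444 = 289/182 - 89444 = -16278519/182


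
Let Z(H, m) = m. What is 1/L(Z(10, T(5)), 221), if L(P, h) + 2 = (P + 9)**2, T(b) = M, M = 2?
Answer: 1/119 ≈ 0.0084034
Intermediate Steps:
T(b) = 2
L(P, h) = -2 + (9 + P)**2 (L(P, h) = -2 + (P + 9)**2 = -2 + (9 + P)**2)
1/L(Z(10, T(5)), 221) = 1/(-2 + (9 + 2)**2) = 1/(-2 + 11**2) = 1/(-2 + 121) = 1/119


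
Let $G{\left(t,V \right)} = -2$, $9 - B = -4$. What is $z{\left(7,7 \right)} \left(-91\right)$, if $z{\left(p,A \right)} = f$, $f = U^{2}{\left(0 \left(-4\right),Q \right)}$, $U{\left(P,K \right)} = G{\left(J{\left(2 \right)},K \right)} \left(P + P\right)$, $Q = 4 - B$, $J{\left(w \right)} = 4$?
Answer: $0$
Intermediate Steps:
$B = 13$ ($B = 9 - -4 = 9 + 4 = 13$)
$Q = -9$ ($Q = 4 - 13 = -9$)
$U{\left(P,K \right)} = - 4 P$ ($U{\left(P,K \right)} = - 2 \left(P + P\right) = - 2 \cdot 2 P = - 4 P$)
$f = 0$ ($f = \left(- 4 \cdot 0 \left(-4\right)\right)^{2} = \left(\left(-4\right) 0\right)^{2} = 0^{2} = 0$)
$z{\left(p,A \right)} = 0$
$z{\left(7,7 \right)} \left(-91\right) = 0 \left(-91\right) = 0$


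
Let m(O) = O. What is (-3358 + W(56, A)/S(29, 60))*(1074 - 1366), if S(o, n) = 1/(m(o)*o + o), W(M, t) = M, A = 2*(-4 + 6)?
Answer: -13245704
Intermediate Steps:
A = 4 (A = 2*2 = 4)
S(o, n) = 1/(o + o²) (S(o, n) = 1/(o*o + o) = 1/(o² + o) = 1/(o + o²))
(-3358 + W(56, A)/S(29, 60))*(1074 - 1366) = (-3358 + 56/((1/(29*(1 + 29)))))*(1074 - 1366) = (-3358 + 56/(((1/29)/30)))*(-292) = (-3358 + 56/(((1/29)*(1/30))))*(-292) = (-3358 + 56/(1/870))*(-292) = (-3358 + 56*870)*(-292) = (-3358 + 48720)*(-292) = 45362*(-292) = -13245704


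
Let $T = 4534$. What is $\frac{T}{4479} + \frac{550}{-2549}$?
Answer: $\frac{9093716}{11416971} \approx 0.79651$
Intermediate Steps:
$\frac{T}{4479} + \frac{550}{-2549} = \frac{4534}{4479} + \frac{550}{-2549} = 4534 \cdot \frac{1}{4479} + 550 \left(- \frac{1}{2549}\right) = \frac{4534}{4479} - \frac{550}{2549} = \frac{9093716}{11416971}$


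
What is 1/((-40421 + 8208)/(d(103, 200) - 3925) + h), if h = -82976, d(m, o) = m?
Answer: -3822/317102059 ≈ -1.2053e-5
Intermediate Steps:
1/((-40421 + 8208)/(d(103, 200) - 3925) + h) = 1/((-40421 + 8208)/(103 - 3925) - 82976) = 1/(-32213/(-3822) - 82976) = 1/(-32213*(-1/3822) - 82976) = 1/(32213/3822 - 82976) = 1/(-317102059/3822) = -3822/317102059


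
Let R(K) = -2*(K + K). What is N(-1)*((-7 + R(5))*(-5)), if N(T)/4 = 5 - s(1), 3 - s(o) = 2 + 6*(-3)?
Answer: -7560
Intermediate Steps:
s(o) = 19 (s(o) = 3 - (2 + 6*(-3)) = 3 - (2 - 18) = 3 - 1*(-16) = 3 + 16 = 19)
R(K) = -4*K
N(T) = -56 (N(T) = 4*(5 - 1*19) = 4*(5 - 19) = 4*(-14) = -56)
N(-1)*((-7 + R(5))*(-5)) = -56*(-7 - 4*5)*(-5) = -56*(-7 - 20)*(-5) = -(-1512)*(-5) = -56*135 = -7560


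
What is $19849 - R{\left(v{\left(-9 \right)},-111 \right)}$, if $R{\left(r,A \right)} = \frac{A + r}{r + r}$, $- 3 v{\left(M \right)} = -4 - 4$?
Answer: $\frac{317909}{16} \approx 19869.0$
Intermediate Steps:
$v{\left(M \right)} = \frac{8}{3}$ ($v{\left(M \right)} = - \frac{-4 - 4}{3} = \left(- \frac{1}{3}\right) \left(-8\right) = \frac{8}{3}$)
$R{\left(r,A \right)} = \frac{A + r}{2 r}$
$19849 - R{\left(v{\left(-9 \right)},-111 \right)} = 19849 - \frac{-111 + \frac{8}{3}}{2 \cdot \frac{8}{3}} = 19849 - \frac{1}{2} \cdot \frac{3}{8} \left(- \frac{325}{3}\right) = 19849 - - \frac{325}{16} = 19849 + \frac{325}{16} = \frac{317909}{16}$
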